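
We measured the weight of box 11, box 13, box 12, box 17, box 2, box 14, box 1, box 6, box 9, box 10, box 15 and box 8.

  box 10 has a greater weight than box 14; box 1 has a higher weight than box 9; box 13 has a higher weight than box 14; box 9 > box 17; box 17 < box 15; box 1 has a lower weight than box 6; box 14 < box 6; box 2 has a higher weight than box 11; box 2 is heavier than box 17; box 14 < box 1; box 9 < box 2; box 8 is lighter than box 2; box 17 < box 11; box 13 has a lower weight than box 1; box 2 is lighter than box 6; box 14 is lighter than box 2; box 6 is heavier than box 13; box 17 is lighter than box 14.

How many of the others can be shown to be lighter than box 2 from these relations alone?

5

The elements the relations force below box 2 are box 17, box 14, box 8, box 9, box 11 — no chain reaches any other.
That is 5.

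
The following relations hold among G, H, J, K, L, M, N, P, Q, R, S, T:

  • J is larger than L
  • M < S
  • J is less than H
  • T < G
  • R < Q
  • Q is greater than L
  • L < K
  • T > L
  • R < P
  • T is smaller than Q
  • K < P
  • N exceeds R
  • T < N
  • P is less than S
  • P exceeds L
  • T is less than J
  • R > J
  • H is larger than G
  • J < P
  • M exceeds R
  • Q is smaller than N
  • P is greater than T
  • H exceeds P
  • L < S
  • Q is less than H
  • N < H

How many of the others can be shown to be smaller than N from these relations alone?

5

From N the given relations immediately reach T, R, Q.
From those, L, J — 5 in total.
Nothing else is reachable below N; 5 in all.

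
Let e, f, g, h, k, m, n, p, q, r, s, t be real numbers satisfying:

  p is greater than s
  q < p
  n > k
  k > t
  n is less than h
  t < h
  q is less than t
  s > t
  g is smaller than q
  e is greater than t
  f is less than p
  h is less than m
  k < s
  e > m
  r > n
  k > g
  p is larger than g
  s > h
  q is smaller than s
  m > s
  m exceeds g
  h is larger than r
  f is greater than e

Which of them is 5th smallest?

The consecutive relations fix a unique order: g < q < t < k < n < r < h < s < m < e < f < p.
The 5th smallest is n.

n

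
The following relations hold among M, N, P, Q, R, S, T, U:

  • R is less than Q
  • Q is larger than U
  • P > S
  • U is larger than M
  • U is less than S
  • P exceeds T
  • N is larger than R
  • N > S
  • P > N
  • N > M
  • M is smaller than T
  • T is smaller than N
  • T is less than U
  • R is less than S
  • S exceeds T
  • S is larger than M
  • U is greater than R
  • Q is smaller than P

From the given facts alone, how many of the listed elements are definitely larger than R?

5

The elements the relations force above R are U, S, Q, N, P — no chain reaches any other.
That is 5.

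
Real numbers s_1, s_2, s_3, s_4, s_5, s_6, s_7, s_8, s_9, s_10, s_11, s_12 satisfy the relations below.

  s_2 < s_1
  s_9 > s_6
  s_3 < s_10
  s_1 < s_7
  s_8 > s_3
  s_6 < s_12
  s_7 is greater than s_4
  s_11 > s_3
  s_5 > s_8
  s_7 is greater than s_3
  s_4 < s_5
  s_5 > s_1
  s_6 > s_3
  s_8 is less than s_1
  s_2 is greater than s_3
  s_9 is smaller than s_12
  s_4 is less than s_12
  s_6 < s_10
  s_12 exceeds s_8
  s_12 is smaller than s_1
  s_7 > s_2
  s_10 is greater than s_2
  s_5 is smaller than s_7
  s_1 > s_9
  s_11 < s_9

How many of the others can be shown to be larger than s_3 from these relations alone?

The elements the relations force above s_3 are s_11, s_6, s_2, s_8, s_9, s_10, s_12, s_1, s_5, s_7 — no chain reaches any other.
That is 10.

10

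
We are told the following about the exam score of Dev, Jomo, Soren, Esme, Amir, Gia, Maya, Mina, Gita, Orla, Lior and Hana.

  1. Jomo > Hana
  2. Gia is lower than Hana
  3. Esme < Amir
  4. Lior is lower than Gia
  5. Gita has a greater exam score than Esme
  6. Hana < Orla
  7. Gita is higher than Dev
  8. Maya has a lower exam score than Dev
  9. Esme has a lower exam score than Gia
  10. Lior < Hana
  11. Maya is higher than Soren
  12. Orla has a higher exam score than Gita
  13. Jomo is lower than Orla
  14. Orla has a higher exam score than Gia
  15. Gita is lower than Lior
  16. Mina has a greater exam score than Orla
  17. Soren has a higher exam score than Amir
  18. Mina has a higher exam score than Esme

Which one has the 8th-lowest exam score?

Chaining the given pairs: Esme < Amir < Soren < Maya < Dev < Gita < Lior < Gia < Hana < Jomo < Orla < Mina.
Counting 8 from the smallest end gives Gia.

Gia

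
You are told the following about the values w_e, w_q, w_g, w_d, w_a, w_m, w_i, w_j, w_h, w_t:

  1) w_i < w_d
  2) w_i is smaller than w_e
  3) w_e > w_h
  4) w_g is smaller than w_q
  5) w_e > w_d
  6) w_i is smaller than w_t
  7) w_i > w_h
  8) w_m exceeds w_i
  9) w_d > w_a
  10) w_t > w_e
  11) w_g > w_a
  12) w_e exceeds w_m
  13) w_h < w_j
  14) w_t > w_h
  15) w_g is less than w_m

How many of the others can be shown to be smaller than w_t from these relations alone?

Directly below w_t: w_h, w_i, w_e.
One step further: w_d, w_m (5 so far).
One step further: w_a, w_g (7 so far).
No other element is forced below w_t by the given relations, so the count is 7.

7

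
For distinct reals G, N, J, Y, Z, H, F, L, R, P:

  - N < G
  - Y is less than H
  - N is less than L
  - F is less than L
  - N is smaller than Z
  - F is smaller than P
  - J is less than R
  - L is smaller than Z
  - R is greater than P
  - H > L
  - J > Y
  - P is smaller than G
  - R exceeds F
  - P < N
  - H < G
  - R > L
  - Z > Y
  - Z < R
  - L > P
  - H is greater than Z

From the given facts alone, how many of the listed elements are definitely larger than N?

5

From N the given relations immediately reach L, Z, G.
From those, H, R — 5 in total.
Nothing else is reachable above N; 5 in all.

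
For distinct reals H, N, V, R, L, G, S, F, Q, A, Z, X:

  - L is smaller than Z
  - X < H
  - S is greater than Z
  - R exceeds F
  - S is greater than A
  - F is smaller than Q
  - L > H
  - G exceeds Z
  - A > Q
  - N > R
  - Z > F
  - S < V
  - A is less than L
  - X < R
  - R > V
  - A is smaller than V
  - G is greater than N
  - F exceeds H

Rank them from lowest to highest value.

The consecutive links are each given: X < H; H < F; F < Q; Q < A; A < L; L < Z; Z < S; S < V; V < R; R < N; N < G.

X < H < F < Q < A < L < Z < S < V < R < N < G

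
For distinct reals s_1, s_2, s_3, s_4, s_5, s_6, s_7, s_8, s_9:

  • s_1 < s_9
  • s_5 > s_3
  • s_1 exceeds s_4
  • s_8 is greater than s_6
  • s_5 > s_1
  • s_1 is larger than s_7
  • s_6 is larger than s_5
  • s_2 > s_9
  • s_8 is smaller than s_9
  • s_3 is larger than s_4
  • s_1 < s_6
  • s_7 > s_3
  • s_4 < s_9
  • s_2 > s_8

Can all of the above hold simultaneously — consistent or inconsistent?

consistent

The single ordering s_4 < s_3 < s_7 < s_1 < s_5 < s_6 < s_8 < s_9 < s_2 satisfies every listed relation, so no contradiction arises.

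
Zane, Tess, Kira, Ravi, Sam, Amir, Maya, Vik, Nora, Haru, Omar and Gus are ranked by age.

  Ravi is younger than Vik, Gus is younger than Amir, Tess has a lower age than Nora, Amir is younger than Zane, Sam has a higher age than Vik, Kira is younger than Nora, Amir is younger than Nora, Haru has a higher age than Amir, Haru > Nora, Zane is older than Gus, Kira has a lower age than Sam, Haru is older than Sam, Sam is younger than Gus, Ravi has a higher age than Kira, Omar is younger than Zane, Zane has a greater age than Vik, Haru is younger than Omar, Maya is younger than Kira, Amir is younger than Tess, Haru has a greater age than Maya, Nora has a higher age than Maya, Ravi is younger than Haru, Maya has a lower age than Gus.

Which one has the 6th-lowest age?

Gus

Chaining the given pairs: Maya < Kira < Ravi < Vik < Sam < Gus < Amir < Tess < Nora < Haru < Omar < Zane.
Counting 6 from the smallest end gives Gus.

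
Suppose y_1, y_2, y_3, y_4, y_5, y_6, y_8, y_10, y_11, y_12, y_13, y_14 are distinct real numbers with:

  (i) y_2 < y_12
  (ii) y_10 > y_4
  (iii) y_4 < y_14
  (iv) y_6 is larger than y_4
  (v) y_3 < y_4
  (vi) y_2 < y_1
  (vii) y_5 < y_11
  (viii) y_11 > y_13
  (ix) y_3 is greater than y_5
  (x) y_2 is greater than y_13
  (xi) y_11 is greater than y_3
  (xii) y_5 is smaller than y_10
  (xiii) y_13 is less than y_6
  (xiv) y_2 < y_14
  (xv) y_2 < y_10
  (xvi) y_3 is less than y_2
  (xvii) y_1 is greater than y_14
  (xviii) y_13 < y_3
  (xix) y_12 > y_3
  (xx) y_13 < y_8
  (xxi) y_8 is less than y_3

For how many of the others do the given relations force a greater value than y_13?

10

From y_13 the given relations immediately reach y_8, y_3, y_2, y_11, y_6.
From those, y_4, y_14, y_10, y_12, y_1 — 10 in total.
No other element is forced above y_13 by the given relations, so the count is 10.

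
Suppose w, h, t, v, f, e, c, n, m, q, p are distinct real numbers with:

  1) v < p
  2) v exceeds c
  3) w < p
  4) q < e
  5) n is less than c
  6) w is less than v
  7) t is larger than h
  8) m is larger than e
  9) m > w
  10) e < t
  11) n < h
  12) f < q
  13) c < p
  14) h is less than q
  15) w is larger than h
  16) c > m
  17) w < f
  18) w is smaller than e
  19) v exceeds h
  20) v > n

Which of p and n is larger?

p

The relevant relations are n < h; h < w; w < f; f < q; q < e; e < m; m < c; c < v; v < p.
Chaining these gives n < h < w < f < q < e < m < c < v < p.
So n < p; p is the larger of the two.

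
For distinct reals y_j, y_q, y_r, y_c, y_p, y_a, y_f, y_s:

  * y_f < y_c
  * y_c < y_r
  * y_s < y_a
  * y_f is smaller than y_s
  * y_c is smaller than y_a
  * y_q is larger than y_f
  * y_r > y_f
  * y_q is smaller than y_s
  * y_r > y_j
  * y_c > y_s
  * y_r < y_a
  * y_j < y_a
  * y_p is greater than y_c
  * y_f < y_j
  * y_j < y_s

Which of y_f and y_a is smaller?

y_f

Link the given pairs in sequence: y_f < y_j; y_j < y_s; y_s < y_c; y_c < y_r; y_r < y_a.
Together: y_f < y_j < y_s < y_c < y_r < y_a.
So y_f < y_a; y_f is the smaller of the two.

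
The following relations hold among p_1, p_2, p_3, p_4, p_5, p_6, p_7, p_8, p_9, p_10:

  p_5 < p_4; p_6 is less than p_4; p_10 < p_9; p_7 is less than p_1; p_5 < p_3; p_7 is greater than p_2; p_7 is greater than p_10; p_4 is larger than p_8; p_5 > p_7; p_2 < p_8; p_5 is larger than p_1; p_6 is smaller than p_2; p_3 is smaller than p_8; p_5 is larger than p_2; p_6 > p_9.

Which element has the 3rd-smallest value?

p_6

Chaining the given pairs: p_10 < p_9 < p_6 < p_2 < p_7 < p_1 < p_5 < p_3 < p_8 < p_4.
Counting 3 from the smallest end gives p_6.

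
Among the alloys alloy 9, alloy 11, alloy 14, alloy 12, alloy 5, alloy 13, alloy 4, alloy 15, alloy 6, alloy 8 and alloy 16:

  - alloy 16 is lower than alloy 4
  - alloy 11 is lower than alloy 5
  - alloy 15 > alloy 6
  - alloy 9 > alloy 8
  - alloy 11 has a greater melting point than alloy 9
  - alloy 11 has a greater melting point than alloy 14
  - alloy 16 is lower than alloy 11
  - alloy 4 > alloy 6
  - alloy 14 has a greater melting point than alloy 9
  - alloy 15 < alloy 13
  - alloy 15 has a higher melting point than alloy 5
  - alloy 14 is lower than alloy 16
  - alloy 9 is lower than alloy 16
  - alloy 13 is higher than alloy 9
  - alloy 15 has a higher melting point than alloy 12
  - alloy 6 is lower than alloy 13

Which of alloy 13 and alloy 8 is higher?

alloy 13

Link the given pairs in sequence: alloy 8 < alloy 9; alloy 9 < alloy 14; alloy 14 < alloy 16; alloy 16 < alloy 11; alloy 11 < alloy 5; alloy 5 < alloy 15; alloy 15 < alloy 13.
Chaining these gives alloy 8 < alloy 9 < alloy 14 < alloy 16 < alloy 11 < alloy 5 < alloy 15 < alloy 13.
So alloy 8 < alloy 13; alloy 13 is the higher of the two.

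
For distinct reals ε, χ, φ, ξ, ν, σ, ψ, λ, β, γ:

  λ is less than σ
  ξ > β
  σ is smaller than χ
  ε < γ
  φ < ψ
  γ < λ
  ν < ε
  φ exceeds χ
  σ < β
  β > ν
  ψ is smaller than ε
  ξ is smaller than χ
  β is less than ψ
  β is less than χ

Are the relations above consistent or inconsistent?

Chaining the given relations yields ε < γ < λ < σ < β < ξ < χ < φ < ψ, so ε < ψ. But one relation states ψ < ε. These cannot both hold.

inconsistent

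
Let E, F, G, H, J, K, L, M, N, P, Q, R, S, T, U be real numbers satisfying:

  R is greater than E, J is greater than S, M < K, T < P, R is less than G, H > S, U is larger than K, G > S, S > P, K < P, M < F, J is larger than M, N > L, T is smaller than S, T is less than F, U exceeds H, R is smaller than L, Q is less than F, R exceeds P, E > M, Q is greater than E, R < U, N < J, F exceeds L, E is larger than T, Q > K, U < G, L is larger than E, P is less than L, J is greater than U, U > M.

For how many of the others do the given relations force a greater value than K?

11

The elements the relations force above K are P, S, Q, R, L, F, H, U, N, J, G — no chain reaches any other.
That is 11.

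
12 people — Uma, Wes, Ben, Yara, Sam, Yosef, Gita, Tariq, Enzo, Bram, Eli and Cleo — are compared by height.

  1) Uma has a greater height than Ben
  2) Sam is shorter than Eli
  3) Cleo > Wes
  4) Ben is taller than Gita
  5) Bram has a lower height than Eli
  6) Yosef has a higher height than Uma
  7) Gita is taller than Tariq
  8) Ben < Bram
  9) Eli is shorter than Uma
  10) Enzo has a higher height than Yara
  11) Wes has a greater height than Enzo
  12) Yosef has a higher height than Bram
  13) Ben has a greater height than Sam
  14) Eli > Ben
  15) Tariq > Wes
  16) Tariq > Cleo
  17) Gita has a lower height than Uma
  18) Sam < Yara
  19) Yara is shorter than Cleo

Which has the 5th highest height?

Ben

Piecing the relations together gives one ordering: Sam < Yara < Enzo < Wes < Cleo < Tariq < Gita < Ben < Bram < Eli < Uma < Yosef.
Counting 5 from the largest end gives Ben.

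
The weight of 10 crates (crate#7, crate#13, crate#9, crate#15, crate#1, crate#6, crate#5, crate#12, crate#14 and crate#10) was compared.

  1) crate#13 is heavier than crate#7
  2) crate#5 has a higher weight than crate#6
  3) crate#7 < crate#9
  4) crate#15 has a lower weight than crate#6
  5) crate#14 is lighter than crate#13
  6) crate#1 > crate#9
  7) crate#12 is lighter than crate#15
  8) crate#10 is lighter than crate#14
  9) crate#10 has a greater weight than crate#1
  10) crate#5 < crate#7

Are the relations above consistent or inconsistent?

Every relation is compatible with crate#12 < crate#15 < crate#6 < crate#5 < crate#7 < crate#9 < crate#1 < crate#10 < crate#14 < crate#13; the set is consistent.

consistent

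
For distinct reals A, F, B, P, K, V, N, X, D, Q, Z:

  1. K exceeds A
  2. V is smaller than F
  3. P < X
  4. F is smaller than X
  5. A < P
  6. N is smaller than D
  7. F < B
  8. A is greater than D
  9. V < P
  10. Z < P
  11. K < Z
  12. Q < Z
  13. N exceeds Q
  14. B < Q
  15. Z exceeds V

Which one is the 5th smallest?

N

The consecutive relations fix a unique order: V < F < B < Q < N < D < A < K < Z < P < X.
The 5th smallest is N.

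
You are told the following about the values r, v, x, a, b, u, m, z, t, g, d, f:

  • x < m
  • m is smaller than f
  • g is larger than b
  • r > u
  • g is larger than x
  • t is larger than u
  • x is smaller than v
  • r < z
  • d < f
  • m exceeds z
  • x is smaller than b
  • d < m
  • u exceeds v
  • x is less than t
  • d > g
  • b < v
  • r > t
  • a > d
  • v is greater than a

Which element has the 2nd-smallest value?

Piecing the relations together gives one ordering: x < b < g < d < a < v < u < t < r < z < m < f.
Counting 2 from the smallest end gives b.

b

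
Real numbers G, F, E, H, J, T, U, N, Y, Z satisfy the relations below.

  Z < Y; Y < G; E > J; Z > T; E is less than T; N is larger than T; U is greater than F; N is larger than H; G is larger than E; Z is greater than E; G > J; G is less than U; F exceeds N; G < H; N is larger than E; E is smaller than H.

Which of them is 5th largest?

Chaining the given pairs: J < E < T < Z < Y < G < H < N < F < U.
Counting 5 from the largest end gives G.

G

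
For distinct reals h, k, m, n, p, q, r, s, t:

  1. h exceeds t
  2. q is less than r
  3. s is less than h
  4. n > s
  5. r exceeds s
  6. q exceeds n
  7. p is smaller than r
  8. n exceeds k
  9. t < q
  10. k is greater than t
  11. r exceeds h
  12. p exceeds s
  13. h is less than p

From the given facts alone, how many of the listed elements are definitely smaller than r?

Directly below r: s, h, p, q.
One step further: t, n (6 so far).
One step further: k (7 so far).
No other element is forced below r by the given relations, so the count is 7.

7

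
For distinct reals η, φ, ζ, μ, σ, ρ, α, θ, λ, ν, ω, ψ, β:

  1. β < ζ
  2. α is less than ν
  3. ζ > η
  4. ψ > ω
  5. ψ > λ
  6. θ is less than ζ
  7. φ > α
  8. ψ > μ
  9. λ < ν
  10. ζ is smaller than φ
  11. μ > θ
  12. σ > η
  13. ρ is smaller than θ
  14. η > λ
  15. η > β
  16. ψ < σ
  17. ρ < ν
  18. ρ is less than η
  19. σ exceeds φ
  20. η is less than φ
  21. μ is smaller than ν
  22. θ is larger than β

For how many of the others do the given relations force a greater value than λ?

Directly above λ: η, ψ, ν.
One step further: ζ, φ, σ (6 so far).
No other element is forced above λ by the given relations, so the count is 6.

6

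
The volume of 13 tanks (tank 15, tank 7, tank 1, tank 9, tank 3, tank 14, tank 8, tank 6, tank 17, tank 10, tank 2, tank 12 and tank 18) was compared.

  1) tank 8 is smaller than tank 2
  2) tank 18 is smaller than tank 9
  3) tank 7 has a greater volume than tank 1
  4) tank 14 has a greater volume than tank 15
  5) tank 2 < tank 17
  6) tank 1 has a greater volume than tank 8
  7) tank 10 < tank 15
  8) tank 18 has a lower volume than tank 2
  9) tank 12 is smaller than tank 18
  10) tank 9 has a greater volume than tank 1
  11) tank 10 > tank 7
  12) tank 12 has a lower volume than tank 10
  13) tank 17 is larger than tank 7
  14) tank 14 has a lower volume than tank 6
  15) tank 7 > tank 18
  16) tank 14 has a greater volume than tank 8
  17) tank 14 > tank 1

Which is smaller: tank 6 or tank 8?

tank 8

tank 8 < tank 1 and tank 1 < tank 7 give tank 8 < tank 7.
Then tank 7 < tank 10 extends the chain to tank 10.
With tank 10 < tank 15: tank 8 < tank 1 < tank 7 < tank 10 < tank 15.
Then tank 15 < tank 14 extends the chain to tank 14.
Then tank 14 < tank 6 extends the chain to tank 6.
So tank 8 < tank 6; tank 8 is the smaller of the two.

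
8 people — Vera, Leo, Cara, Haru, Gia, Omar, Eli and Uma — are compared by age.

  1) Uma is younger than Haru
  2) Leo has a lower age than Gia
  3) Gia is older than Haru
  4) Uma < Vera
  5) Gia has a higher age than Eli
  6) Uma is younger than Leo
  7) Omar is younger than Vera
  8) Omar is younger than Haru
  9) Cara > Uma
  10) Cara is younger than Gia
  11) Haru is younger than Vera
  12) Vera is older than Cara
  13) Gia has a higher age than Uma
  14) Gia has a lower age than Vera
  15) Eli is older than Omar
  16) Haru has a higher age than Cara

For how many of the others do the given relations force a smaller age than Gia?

6

The elements the relations force below Gia are Omar, Uma, Eli, Cara, Haru, Leo — no chain reaches any other.
That is 6.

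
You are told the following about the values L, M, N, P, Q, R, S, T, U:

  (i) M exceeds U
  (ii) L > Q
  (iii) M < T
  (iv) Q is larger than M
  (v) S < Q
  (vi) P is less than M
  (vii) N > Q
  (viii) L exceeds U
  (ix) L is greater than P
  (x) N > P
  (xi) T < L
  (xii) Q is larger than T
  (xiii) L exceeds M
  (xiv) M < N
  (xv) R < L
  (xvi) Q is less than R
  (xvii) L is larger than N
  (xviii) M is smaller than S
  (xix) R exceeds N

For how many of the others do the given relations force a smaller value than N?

Directly below N: P, M, Q.
One step further: U, S, T (6 so far).
No other element is forced below N by the given relations, so the count is 6.

6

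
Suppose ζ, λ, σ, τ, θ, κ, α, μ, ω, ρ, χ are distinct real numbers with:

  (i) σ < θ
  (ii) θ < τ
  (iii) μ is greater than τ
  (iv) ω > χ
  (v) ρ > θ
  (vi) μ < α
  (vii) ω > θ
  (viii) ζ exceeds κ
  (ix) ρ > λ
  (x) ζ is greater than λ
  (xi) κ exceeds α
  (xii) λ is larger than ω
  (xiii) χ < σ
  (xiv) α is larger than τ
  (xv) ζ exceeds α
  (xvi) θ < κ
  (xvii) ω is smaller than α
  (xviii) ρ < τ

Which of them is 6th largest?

ρ

Chaining the given pairs: χ < σ < θ < ω < λ < ρ < τ < μ < α < κ < ζ.
Counting 6 from the largest end gives ρ.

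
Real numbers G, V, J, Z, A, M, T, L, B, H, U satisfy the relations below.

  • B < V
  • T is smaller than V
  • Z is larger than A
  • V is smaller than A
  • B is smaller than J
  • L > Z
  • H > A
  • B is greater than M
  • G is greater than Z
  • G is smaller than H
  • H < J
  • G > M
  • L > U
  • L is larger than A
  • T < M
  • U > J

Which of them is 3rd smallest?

Piecing the relations together gives one ordering: T < M < B < V < A < Z < G < H < J < U < L.
The 3rd smallest is B.

B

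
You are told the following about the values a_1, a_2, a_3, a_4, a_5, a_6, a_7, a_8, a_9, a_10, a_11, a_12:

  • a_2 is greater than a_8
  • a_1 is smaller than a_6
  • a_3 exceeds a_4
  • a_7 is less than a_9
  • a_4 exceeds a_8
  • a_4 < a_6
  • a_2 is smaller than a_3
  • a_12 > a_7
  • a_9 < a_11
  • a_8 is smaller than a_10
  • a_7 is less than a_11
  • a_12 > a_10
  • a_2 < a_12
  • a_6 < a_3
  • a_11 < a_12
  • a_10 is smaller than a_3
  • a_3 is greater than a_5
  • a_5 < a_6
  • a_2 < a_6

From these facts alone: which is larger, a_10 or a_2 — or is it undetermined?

Following every chain through a_10: above a_10 we get a_12, a_3; below a_10 we get a_8.
a_2 is not reached, and no chain runs the other way from a_2 to a_10.
So the given relations leave the order of a_10 and a_2 undetermined.

undetermined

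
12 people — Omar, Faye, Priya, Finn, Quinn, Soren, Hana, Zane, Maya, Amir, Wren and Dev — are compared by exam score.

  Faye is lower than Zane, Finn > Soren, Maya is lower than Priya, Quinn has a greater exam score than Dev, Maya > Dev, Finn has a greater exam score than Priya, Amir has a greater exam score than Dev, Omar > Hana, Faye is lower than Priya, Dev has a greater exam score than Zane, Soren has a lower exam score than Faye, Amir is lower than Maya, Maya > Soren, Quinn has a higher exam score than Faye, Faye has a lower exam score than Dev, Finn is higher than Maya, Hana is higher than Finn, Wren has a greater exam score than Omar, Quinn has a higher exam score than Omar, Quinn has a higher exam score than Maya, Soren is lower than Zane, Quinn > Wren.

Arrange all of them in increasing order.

Nothing is placed below Soren, so it is least; from there Soren < Faye; Faye < Zane; Zane < Dev; Dev < Amir; Amir < Maya; Maya < Priya; Priya < Finn; Finn < Hana; Hana < Omar; Omar < Wren; Wren < Quinn, each given directly.

Soren < Faye < Zane < Dev < Amir < Maya < Priya < Finn < Hana < Omar < Wren < Quinn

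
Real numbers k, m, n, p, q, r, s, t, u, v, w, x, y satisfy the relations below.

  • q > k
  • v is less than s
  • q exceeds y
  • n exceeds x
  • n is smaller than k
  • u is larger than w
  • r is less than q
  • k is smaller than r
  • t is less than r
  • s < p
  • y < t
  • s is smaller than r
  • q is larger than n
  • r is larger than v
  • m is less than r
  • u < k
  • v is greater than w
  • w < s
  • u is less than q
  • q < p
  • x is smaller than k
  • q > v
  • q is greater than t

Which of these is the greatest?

p

w is not greatest since w < u; y is not greatest since y < t; x is not greatest since x < n; n is not greatest since n < k; m is not greatest since m < r; u is not greatest since u < k; k is not greatest since k < q; v is not greatest since v < r; s is not greatest since s < p; t is not greatest since t < q; r is not greatest since r < q; q is not greatest since q < p.
Only p has nothing above it, so p is the greatest.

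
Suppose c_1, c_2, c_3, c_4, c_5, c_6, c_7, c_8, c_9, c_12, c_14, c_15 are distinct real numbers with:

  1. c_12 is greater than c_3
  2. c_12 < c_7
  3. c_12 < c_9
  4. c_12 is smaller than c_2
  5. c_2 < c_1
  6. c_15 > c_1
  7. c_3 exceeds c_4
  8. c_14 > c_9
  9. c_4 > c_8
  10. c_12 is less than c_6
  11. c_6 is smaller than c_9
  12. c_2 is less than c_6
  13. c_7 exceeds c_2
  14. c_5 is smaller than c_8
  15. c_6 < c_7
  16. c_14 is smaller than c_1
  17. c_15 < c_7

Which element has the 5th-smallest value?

c_12

The consecutive relations fix a unique order: c_5 < c_8 < c_4 < c_3 < c_12 < c_2 < c_6 < c_9 < c_14 < c_1 < c_15 < c_7.
The 5th smallest is c_12.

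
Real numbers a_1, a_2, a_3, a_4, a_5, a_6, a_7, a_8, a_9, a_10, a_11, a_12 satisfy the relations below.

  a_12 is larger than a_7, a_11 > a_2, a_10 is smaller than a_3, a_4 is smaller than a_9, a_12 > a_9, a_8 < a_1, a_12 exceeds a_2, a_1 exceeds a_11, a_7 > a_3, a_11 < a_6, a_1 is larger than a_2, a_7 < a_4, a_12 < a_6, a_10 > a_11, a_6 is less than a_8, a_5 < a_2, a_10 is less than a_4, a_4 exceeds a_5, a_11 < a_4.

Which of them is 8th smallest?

Chaining the given pairs: a_5 < a_2 < a_11 < a_10 < a_3 < a_7 < a_4 < a_9 < a_12 < a_6 < a_8 < a_1.
Counting 8 from the smallest end gives a_9.

a_9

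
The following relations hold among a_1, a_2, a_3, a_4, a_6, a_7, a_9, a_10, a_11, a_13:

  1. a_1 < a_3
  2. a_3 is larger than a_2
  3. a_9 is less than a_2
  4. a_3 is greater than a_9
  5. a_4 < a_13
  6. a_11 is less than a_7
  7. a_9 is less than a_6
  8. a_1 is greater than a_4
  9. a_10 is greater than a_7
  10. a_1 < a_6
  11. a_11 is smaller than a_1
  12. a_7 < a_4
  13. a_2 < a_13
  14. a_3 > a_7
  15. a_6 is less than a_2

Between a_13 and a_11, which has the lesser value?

a_11 < a_7 and a_7 < a_4 give a_11 < a_4.
Then a_4 < a_1 extends the chain to a_1.
With a_1 < a_6: a_11 < a_7 < a_4 < a_1 < a_6.
With a_6 < a_2: a_11 < a_7 < a_4 < a_1 < a_6 < a_2.
Then a_2 < a_13 extends the chain to a_13.
So a_11 < a_13; a_11 is the smaller of the two.

a_11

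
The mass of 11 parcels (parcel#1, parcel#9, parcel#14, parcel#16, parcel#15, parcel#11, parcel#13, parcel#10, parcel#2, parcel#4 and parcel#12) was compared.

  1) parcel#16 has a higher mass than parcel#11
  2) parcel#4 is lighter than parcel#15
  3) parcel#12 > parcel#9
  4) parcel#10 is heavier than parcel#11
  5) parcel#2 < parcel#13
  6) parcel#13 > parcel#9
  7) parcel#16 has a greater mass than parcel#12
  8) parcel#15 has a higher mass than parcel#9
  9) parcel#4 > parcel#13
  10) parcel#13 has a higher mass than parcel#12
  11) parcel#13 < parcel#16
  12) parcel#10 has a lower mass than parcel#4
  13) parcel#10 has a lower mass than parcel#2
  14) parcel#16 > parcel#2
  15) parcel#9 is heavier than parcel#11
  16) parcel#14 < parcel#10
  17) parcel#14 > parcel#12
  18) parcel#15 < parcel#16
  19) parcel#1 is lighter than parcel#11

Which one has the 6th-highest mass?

parcel#10

Chaining the given pairs: parcel#1 < parcel#11 < parcel#9 < parcel#12 < parcel#14 < parcel#10 < parcel#2 < parcel#13 < parcel#4 < parcel#15 < parcel#16.
The 6th largest is parcel#10.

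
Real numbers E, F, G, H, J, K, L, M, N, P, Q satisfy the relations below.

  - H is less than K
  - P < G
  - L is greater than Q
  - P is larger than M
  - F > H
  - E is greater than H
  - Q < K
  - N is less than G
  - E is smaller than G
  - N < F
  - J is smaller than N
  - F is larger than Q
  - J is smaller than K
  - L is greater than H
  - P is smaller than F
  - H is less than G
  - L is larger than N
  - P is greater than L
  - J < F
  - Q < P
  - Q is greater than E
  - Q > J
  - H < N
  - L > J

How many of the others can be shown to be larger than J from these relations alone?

Directly above J: N, Q, L, K, F.
One step further: P, G (7 so far).
No other element is forced above J by the given relations, so the count is 7.

7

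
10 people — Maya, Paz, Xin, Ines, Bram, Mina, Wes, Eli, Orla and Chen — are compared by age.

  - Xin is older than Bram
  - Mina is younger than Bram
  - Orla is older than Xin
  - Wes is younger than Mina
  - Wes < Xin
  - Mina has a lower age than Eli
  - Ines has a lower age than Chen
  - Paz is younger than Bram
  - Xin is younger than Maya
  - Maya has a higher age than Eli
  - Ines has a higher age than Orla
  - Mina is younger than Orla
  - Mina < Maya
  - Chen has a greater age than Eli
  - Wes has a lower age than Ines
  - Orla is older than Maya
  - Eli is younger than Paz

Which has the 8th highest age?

Piecing the relations together gives one ordering: Wes < Mina < Eli < Paz < Bram < Xin < Maya < Orla < Ines < Chen.
The 8th largest is Eli.

Eli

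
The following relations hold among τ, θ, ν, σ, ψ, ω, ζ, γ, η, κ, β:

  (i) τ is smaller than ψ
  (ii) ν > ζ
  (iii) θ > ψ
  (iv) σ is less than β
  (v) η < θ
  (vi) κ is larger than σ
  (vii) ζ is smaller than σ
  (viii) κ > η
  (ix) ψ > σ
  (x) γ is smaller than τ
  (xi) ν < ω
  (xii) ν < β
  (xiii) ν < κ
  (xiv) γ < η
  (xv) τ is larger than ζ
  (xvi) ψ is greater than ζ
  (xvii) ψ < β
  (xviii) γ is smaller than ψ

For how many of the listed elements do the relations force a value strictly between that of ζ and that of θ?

3

Chaining upward from ζ reaches: σ, τ, ψ, ν, κ, β, ω.
Chaining downward from θ reaches: γ, η, σ, τ, ψ.
Strictly between ζ and θ are those in both lists: σ, τ, ψ — 3 elements.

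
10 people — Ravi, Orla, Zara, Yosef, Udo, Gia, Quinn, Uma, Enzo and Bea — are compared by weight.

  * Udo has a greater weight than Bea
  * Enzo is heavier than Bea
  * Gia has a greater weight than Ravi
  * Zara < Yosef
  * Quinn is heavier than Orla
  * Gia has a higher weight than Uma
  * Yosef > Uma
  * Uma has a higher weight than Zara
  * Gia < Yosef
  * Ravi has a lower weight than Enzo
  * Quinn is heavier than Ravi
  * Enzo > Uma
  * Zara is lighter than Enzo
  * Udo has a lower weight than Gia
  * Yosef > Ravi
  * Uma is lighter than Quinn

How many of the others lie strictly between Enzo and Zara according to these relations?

The relations place Zara below Enzo. An element lies strictly between them when it is forced above Zara and also forced below Enzo.
Above Zara: {Uma, Quinn, Gia, Yosef}. Below Enzo: {Bea, Ravi, Uma}.
Intersection: {Uma} — 1.

1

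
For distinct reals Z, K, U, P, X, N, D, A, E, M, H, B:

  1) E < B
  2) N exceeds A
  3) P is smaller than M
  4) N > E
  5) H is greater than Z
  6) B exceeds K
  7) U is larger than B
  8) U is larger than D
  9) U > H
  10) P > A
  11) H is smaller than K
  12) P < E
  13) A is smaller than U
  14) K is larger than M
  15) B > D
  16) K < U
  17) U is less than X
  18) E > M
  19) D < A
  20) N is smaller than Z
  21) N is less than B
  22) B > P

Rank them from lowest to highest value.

Nothing is placed below D, so it is least; from there D < A; A < P; P < M; M < E; E < N; N < Z; Z < H; H < K; K < B; B < U; U < X, each given directly.

D < A < P < M < E < N < Z < H < K < B < U < X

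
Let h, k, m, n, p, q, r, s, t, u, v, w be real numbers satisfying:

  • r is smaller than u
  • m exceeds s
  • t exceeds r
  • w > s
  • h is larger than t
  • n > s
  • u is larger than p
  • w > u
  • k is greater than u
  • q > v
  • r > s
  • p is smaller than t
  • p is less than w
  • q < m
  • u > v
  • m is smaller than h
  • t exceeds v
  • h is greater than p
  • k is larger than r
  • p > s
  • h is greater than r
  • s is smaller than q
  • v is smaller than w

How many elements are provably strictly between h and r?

1

Chaining upward from r reaches: u, t, k, w.
Chaining downward from h reaches: s, v, p, q, t, m.
Strictly between r and h are those in both lists: t — 1 element.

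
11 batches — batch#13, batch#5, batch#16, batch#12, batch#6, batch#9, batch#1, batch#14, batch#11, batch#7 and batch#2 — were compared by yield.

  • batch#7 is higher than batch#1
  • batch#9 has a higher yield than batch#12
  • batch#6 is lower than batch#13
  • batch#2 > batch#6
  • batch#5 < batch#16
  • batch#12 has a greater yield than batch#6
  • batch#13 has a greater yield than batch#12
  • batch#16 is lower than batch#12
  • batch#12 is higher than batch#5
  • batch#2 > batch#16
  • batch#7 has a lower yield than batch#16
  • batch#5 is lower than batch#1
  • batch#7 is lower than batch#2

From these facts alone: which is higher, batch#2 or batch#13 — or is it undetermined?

Following every chain through batch#2: below batch#2 we get batch#5, batch#6, batch#1, batch#7, batch#16.
batch#13 is not reached, and no chain runs the other way from batch#13 to batch#2.
So the given relations leave the order of batch#2 and batch#13 undetermined.

undetermined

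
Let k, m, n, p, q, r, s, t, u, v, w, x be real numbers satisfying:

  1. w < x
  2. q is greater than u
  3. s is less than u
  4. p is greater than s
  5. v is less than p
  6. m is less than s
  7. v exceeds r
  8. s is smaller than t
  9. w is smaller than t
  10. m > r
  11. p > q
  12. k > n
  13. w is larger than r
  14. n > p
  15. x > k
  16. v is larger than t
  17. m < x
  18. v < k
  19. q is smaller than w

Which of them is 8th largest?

The consecutive relations fix a unique order: r < m < s < u < q < w < t < v < p < n < k < x.
Counting 8 from the largest end gives q.

q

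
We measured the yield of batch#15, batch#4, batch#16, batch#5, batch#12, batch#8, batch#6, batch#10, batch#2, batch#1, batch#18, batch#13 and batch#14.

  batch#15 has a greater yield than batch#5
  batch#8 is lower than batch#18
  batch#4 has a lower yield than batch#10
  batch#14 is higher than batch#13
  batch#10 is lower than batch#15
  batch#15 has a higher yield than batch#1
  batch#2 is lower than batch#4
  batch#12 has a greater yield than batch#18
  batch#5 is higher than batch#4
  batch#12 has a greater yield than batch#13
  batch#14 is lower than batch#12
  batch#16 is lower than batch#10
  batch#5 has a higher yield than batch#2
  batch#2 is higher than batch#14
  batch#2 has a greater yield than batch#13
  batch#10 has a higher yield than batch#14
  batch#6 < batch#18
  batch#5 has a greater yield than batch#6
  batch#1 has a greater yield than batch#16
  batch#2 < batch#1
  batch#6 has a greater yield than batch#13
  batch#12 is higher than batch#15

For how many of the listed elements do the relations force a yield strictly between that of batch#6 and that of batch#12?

Chaining upward from batch#6 reaches: batch#18, batch#5, batch#15.
Chaining downward from batch#12 reaches: batch#13, batch#14, batch#2, batch#16, batch#4, batch#10, batch#1, batch#8, batch#18, batch#5, batch#15.
Strictly between batch#6 and batch#12 are those in both lists: batch#18, batch#5, batch#15 — 3 elements.

3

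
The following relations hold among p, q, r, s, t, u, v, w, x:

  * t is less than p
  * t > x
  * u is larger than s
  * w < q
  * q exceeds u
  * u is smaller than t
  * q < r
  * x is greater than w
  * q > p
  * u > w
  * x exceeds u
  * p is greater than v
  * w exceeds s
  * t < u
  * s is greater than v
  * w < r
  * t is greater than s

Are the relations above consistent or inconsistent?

inconsistent

We have t < u stated directly, yet also u < x < t by chaining the others — so u < t. Contradiction.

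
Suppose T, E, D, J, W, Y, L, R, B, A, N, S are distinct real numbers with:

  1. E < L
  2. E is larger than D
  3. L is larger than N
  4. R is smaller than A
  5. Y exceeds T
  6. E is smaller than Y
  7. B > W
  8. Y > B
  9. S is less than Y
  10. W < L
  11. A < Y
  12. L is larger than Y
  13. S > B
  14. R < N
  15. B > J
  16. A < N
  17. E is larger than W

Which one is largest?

L

T is not greatest since T < Y; J is not greatest since J < B; D is not greatest since D < E; W is not greatest since W < B; B is not greatest since B < Y; R is not greatest since R < A; S is not greatest since S < Y; E is not greatest since E < Y; A is not greatest since A < Y; N is not greatest since N < L; Y is not greatest since Y < L.
Only L has nothing above it, so L is the largest.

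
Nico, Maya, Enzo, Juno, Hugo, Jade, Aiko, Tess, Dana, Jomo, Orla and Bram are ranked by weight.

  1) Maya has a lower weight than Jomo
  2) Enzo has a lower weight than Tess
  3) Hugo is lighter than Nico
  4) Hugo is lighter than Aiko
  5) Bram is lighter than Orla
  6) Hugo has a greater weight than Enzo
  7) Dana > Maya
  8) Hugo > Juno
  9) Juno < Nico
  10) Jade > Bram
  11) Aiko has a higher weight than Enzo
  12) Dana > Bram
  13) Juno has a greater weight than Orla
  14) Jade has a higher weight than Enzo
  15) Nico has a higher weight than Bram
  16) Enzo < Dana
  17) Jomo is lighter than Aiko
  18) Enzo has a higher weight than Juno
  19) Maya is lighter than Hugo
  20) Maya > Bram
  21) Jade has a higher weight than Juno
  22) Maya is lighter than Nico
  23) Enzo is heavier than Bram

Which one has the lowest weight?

Maya is not least since Bram < Maya; Orla is not least since Bram < Orla; Juno is not least since Orla < Juno; Enzo is not least since Juno < Enzo; Hugo is not least since Enzo < Hugo; Jomo is not least since Maya < Jomo; Jade is not least since Juno < Jade; Tess is not least since Enzo < Tess; Dana is not least since Enzo < Dana; Nico is not least since Juno < Nico; Aiko is not least since Jomo < Aiko.
Only Bram has nothing below it, so Bram is the lowest weight.

Bram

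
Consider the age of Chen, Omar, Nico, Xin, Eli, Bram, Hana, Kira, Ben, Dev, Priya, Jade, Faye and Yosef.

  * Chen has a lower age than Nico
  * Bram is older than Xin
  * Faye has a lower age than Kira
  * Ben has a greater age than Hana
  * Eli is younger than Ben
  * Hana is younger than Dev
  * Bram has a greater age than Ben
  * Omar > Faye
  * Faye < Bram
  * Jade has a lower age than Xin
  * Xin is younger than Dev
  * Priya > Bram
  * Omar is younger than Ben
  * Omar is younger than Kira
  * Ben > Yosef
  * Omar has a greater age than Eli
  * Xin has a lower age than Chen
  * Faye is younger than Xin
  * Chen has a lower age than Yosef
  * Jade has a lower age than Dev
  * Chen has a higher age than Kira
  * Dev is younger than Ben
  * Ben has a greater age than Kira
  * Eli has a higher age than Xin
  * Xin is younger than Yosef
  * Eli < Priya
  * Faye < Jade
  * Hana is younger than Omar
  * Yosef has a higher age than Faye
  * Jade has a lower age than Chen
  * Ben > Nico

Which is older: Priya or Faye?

Priya

Link the given pairs in sequence: Faye < Jade; Jade < Xin; Xin < Eli; Eli < Omar; Omar < Kira; Kira < Chen; Chen < Nico; Nico < Ben; Ben < Bram; Bram < Priya.
Chaining these gives Faye < Jade < Xin < Eli < Omar < Kira < Chen < Nico < Ben < Bram < Priya.
So Faye < Priya; Priya is the older of the two.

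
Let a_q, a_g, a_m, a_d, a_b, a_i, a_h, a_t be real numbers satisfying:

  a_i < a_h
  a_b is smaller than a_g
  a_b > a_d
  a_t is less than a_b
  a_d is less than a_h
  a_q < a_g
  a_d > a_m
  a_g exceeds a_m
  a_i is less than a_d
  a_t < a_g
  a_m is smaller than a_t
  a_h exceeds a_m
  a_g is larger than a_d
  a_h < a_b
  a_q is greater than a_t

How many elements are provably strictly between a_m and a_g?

5

Chaining upward from a_m reaches: a_d, a_h, a_t, a_b, a_q.
Chaining downward from a_g reaches: a_i, a_d, a_h, a_t, a_b, a_q.
Strictly between a_m and a_g are those in both lists: a_d, a_h, a_t, a_b, a_q — 5 elements.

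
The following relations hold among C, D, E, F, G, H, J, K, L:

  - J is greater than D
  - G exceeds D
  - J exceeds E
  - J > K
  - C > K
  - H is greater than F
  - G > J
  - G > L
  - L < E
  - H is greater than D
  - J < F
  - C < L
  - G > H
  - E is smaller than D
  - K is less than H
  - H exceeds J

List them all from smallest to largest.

The consecutive links are each given: K < C; C < L; L < E; E < D; D < J; J < F; F < H; H < G.

K < C < L < E < D < J < F < H < G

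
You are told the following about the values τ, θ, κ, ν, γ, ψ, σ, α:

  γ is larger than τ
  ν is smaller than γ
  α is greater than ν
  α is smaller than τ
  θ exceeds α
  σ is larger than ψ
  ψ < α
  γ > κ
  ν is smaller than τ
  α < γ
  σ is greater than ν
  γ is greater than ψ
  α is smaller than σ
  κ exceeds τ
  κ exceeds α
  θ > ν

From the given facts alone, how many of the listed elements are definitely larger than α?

5

Directly above α: τ, κ, θ, σ, γ.
Nothing else is reachable above α; 5 in all.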